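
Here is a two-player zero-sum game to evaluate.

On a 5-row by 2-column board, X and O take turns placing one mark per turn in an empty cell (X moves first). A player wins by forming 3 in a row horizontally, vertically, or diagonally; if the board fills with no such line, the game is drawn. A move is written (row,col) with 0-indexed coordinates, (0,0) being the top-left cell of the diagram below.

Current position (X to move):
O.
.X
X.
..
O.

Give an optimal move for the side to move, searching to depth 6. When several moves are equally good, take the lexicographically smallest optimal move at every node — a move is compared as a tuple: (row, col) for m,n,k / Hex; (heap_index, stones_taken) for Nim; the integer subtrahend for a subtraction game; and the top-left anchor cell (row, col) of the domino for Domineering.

[O./.X/X./../O.] X move#1: (0,1):+0/OX/.X/X./../O., (1,0):+1/O./XX/X./../O.*, (2,1):+1/O./.X/XX/../O., (3,0):+1/O./.X/X./X./O., (3,1):+0/O./.X/X./.X/O., (4,1):+0/O./.X/X./../OX
[O./XX/X./../O.] O move#2: (0,1):-1/OO/XX/X./../O.*, (2,1):-1/O./XX/XO/../O., (3,0):-1/O./XX/X./O./O., (3,1):-1/O./XX/X./.O/O., (4,1):-1/O./XX/X./../OO
[OO/XX/X./../O.] X move#3: (2,1):+1/OO/XX/XX/../O.*, (3,0):+1/OO/XX/X./X./O., (3,1):+1/OO/XX/X./.X/O., (4,1):+0/OO/XX/X./../OX
[OO/XX/XX/../O.] O move#4: (3,0):-1/OO/XX/XX/O./O.*, (3,1):-1/OO/XX/XX/.O/O., (4,1):-1/OO/XX/XX/../OO
[OO/XX/XX/O./O.] X move#5: (3,1):+1/OO/XX/XX/OX/O.*, (4,1):+0/OO/XX/XX/O./OX
[OO/XX/XX/OX/O.] end (terminal -1, O#6); searched O./.X/X./../O. to 6

X's best at [O./.X/X./../O.]: (1,0)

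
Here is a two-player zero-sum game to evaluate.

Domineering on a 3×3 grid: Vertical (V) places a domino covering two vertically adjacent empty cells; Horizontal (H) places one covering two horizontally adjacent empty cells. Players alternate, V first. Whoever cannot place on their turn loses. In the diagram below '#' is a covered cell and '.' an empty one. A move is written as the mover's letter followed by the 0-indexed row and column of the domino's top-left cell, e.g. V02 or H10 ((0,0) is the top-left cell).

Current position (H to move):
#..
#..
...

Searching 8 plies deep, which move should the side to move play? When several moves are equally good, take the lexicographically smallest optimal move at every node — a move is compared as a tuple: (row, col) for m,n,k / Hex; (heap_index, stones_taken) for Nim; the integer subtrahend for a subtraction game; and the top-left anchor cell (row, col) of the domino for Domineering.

H's best at [#../#../...]: H11

[#../#../...] H move#1: H01:-1/###/#../..., H11:+1/#../###/...*, H20:-1/#../#../##., H21:-1/#../#../.##
[#../###/...] end (terminal -1, V#2); searched #../#../... to 8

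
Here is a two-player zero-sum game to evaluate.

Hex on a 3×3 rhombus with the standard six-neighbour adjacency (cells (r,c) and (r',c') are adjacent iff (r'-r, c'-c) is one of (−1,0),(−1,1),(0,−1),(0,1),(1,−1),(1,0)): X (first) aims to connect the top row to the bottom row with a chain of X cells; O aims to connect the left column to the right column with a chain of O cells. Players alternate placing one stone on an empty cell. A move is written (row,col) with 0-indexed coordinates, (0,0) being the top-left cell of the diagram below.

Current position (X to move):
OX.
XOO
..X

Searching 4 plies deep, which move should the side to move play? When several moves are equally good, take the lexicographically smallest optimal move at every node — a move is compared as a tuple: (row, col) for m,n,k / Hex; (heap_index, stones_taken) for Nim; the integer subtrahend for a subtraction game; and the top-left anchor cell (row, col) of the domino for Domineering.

ply 1, X at OX./XOO/..X | (0,2)=-1→OXX/XOO/..X; (2,0)=+1→OX./XOO/X.X*; (2,1)=-1→OX./XOO/.XX
ply 2: OX./XOO/X.X is terminal -1 (O); from OX./XOO/..X depth 4

X's best at [OX./XOO/..X]: (2,0)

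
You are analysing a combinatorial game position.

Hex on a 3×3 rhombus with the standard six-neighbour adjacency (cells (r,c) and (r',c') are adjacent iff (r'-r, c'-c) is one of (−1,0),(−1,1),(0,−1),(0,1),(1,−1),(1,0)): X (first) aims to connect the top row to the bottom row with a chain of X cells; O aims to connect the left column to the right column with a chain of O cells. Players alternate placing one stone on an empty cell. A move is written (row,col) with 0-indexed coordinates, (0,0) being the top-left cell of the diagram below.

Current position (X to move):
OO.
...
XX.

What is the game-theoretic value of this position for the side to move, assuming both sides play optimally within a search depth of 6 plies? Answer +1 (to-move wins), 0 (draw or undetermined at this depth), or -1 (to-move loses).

ply 1, X at OO./.../XX. | (0,2)=+1→OOX/.../XX.*; (1,0)=-1→OO./X../XX.; (1,1)=-1→OO./.X./XX.; (1,2)=-1→OO./..X/XX.; (2,2)=-1→OO./.../XXX
ply 2, O at OOX/.../XX. | (1,0)=-1→OOX/O../XX.*; (1,1)=-1→OOX/.O./XX.; (1,2)=-1→OOX/..O/XX.; (2,2)=-1→OOX/.../XXO
ply 3, X at OOX/O../XX. | (1,1)=+1→OOX/OX./XX.*; (1,2)=+1→OOX/O.X/XX.; (2,2)=+1→OOX/O../XXX
ply 4: OOX/OX./XX. is terminal -1 (O); from OO./.../XX. depth 6

value(OO./.../XX., X) = +1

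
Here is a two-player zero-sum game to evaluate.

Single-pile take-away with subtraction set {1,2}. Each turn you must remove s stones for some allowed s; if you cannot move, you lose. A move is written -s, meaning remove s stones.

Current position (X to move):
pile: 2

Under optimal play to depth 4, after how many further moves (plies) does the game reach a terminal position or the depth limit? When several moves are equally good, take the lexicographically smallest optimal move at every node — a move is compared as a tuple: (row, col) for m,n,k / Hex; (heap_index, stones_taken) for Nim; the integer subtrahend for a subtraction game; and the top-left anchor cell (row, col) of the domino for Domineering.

p1 X@[2]: -1[1]-1 -2[0]+1*
p2 O@[0] terminal -1; root [2] d4

PV length from [2]: 1 ply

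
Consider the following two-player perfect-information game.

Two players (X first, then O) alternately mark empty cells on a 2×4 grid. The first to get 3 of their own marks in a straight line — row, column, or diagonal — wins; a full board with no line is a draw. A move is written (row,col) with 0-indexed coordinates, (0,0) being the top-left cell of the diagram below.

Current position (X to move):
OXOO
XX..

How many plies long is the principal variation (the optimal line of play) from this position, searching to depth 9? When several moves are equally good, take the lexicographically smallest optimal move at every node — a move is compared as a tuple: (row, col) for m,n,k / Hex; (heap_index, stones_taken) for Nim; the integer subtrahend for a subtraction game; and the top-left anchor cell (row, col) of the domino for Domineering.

PV length from [OXOO/XX..]: 1 ply

ply 1, X at OXOO/XX.. | (1,2)=+1→OXOO/XXX.*; (1,3)=+0→OXOO/XX.X
ply 2: OXOO/XXX. is terminal -1 (O); from OXOO/XX.. depth 9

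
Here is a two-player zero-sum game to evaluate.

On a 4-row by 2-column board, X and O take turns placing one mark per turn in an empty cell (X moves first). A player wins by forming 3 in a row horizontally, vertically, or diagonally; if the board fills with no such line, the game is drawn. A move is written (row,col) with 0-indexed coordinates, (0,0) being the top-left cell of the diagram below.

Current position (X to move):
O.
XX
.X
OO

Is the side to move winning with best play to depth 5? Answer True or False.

[O./XX/.X/OO] X move#1: (0,1):+1/OX/XX/.X/OO*, (2,0):+0/O./XX/XX/OO
[OX/XX/.X/OO] end (terminal -1, O#2); searched O./XX/.X/OO to 5

X winning at [O./XX/.X/OO]: True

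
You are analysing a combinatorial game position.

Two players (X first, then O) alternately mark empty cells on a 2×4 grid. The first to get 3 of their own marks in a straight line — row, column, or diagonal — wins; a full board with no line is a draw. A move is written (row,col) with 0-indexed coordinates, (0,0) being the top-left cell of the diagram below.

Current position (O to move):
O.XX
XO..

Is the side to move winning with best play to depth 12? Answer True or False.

O winning at [O.XX/XO..]: False

[O.XX/XO..] O move#1: (0,1):+0/OOXX/XO..*, (1,2):-1/O.XX/XOO., (1,3):-1/O.XX/XO.O
[OOXX/XO..] X move#2: (1,2):+0/OOXX/XOX.*, (1,3):+0/OOXX/XO.X
[OOXX/XOX.] O move#3: (1,3):+0/OOXX/XOXO*
[OOXX/XOXO] end (terminal +0, X#4); searched O.XX/XO.. to 12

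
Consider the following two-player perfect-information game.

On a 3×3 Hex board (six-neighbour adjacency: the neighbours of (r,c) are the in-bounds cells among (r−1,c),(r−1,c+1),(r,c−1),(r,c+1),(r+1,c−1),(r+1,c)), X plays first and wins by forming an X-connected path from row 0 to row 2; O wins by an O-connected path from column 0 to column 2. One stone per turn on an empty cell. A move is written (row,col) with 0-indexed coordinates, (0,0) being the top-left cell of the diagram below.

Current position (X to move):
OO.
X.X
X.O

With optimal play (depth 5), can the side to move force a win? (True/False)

X winning at [OO./X.X/X.O]: True

[OO./X.X/X.O] X move#1: (0,2):+1/OOX/X.X/X.O*, (1,1):-1/OO./XXX/X.O, (2,1):-1/OO./X.X/XXO
[OOX/X.X/X.O] O move#2: (1,1):-1/OOX/XOX/X.O*, (2,1):-1/OOX/X.X/XOO
[OOX/XOX/X.O] X move#3: (2,1):+1/OOX/XOX/XXO*
[OOX/XOX/XXO] end (terminal -1, O#4); searched OO./X.X/X.O to 5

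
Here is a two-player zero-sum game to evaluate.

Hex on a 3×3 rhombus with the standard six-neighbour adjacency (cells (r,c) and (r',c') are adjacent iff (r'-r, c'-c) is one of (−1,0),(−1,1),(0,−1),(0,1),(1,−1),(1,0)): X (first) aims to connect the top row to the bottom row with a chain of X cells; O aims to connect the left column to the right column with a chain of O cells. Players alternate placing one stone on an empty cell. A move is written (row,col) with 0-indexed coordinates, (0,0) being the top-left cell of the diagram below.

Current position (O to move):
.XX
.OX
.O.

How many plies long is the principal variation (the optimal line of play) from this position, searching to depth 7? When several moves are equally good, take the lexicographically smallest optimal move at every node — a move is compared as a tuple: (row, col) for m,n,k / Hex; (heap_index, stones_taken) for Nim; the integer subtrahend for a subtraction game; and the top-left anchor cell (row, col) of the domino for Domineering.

ply 1, O at .XX/.OX/.O. | (0,0)=-1→OXX/.OX/.O.; (1,0)=-1→.XX/OOX/.O.; (2,0)=-1→.XX/.OX/OO.; (2,2)=+1→.XX/.OX/.OO*
ply 2, X at .XX/.OX/.OO | (0,0)=-1→XXX/.OX/.OO*; (1,0)=-1→.XX/XOX/.OO; (2,0)=-1→.XX/.OX/XOO
ply 3, O at XXX/.OX/.OO | (1,0)=+1→XXX/OOX/.OO*; (2,0)=+1→XXX/.OX/OOO
ply 4: XXX/OOX/.OO is terminal -1 (X); from .XX/.OX/.O. depth 7

PV length from [.XX/.OX/.O.]: 3 plies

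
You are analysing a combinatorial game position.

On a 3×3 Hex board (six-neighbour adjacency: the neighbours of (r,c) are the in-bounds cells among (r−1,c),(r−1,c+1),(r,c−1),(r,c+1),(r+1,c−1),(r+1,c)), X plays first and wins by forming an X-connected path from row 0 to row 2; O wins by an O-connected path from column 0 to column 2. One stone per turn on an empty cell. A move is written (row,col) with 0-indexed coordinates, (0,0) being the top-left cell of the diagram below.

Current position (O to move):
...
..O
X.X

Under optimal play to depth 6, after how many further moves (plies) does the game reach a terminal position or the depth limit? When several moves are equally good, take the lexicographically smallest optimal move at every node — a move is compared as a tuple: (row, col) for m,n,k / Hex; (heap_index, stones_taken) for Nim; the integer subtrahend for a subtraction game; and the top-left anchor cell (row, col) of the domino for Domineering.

p1 O@[.../..O/X.X]: (0,0)[O../..O/X.X]-1 (0,1)[.O./..O/X.X]+1* (0,2)[..O/..O/X.X]-1 (1,0)[.../O.O/X.X]-1 (1,1)[.../.OO/X.X]-1 (2,1)[.../..O/XOX]-1
p2 X@[.O./..O/X.X]: (0,0)[XO./..O/X.X]-1* (0,2)[.OX/..O/X.X]-1 (1,0)[.O./X.O/X.X]-1 (1,1)[.O./.XO/X.X]-1 (2,1)[.O./..O/XXX]-1
p3 O@[XO./..O/X.X]: (0,2)[XOO/..O/X.X]-1 (1,0)[XO./O.O/X.X]+1* (1,1)[XO./.OO/X.X]-1 (2,1)[XO./..O/XOX]-1
p4 X@[XO./O.O/X.X]: (0,2)[XOX/O.O/X.X]-1* (1,1)[XO./OXO/X.X]-1 (2,1)[XO./O.O/XXX]-1
p5 O@[XOX/O.O/X.X]: (1,1)[XOX/OOO/X.X]+1* (2,1)[XOX/O.O/XOX]-1
p6 X@[XOX/OOO/X.X] terminal -1; root [.../..O/X.X] d6

PV length from [.../..O/X.X]: 5 plies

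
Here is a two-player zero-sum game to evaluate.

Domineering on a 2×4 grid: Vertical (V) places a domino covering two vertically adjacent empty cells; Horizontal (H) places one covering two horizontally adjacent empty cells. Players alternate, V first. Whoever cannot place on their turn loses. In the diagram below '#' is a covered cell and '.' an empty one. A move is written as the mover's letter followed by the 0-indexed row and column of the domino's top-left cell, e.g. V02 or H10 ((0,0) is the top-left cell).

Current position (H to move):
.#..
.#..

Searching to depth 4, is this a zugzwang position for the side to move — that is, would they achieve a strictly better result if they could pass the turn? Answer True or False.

zugzwang(.#../.#.., H) = False

ply 1, H at .#../.#.. | H02=+1→.###/.#..*; H12=+1→.#../.###
ply 2, V at .###/.#.. | V00=-1→####/##..*
ply 3, H at ####/##.. | H12=+1→####/####*
ply 4: ####/#### is terminal -1 (V); from .#../.#.. depth 4
if H skipped the turn, V would face:
~ ply 1, V at .#../.#.. | V00=-1→##../##..; V02=+1→.##./.##.*; V03=+1→.#.#/.#.#
~ ply 2: .##./.##. is terminal -1 (H); from .#../.#.. depth 4
compare (H): move=+1 vs pass=-1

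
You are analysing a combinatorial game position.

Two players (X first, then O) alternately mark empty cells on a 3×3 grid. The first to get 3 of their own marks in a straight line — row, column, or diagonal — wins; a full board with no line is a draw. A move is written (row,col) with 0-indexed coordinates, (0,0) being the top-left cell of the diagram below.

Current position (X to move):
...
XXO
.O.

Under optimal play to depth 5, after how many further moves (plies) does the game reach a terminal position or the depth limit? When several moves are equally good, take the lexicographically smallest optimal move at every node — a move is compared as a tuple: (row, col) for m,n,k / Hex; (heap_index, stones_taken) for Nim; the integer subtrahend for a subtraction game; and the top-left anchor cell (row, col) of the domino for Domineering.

[.../XXO/.O.] X move#1: (0,0):+1/X../XXO/.O.*, (0,1):-1/.X./XXO/.O., (0,2):+0/..X/XXO/.O., (2,0):+1/.../XXO/XO., (2,2):+0/.../XXO/.OX
[X../XXO/.O.] O move#2: (0,1):-1/XO./XXO/.O.*, (0,2):-1/X.O/XXO/.O., (2,0):-1/X../XXO/OO., (2,2):-1/X../XXO/.OO
[XO./XXO/.O.] X move#3: (0,2):+1/XOX/XXO/.O.*, (2,0):+1/XO./XXO/XO., (2,2):+1/XO./XXO/.OX
[XOX/XXO/.O.] O move#4: (2,0):-1/XOX/XXO/OO.*, (2,2):-1/XOX/XXO/.OO
[XOX/XXO/OO.] X move#5: (2,2):+1/XOX/XXO/OOX*
[XOX/XXO/OOX] end (terminal -1, O#6); searched .../XXO/.O. to 5

PV length from [.../XXO/.O.]: 5 plies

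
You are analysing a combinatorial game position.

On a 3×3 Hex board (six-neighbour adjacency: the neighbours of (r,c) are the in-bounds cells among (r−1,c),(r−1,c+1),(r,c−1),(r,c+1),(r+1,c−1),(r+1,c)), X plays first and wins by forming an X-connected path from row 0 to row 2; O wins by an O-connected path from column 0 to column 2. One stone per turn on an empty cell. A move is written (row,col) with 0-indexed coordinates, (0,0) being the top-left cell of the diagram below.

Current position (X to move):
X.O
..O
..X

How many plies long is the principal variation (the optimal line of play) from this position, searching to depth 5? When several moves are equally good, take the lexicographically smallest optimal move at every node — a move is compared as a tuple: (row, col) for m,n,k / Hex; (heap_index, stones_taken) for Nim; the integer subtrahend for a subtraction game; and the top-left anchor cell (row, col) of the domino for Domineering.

PV length from [X.O/..O/..X]: 5 plies

[X.O/..O/..X] X move#1: (0,1):-1/XXO/..O/..X, (1,0):-1/X.O/X.O/..X, (1,1):+1/X.O/.XO/..X*, (2,0):-1/X.O/..O/X.X, (2,1):-1/X.O/..O/.XX
[X.O/.XO/..X] O move#2: (0,1):-1/XOO/.XO/..X*, (1,0):-1/X.O/OXO/..X, (2,0):-1/X.O/.XO/O.X, (2,1):-1/X.O/.XO/.OX
[XOO/.XO/..X] X move#3: (1,0):+1/XOO/XXO/..X*, (2,0):-1/XOO/.XO/X.X, (2,1):-1/XOO/.XO/.XX
[XOO/XXO/..X] O move#4: (2,0):-1/XOO/XXO/O.X*, (2,1):-1/XOO/XXO/.OX
[XOO/XXO/O.X] X move#5: (2,1):+1/XOO/XXO/OXX*
[XOO/XXO/OXX] end (terminal -1, O#6); searched X.O/..O/..X to 5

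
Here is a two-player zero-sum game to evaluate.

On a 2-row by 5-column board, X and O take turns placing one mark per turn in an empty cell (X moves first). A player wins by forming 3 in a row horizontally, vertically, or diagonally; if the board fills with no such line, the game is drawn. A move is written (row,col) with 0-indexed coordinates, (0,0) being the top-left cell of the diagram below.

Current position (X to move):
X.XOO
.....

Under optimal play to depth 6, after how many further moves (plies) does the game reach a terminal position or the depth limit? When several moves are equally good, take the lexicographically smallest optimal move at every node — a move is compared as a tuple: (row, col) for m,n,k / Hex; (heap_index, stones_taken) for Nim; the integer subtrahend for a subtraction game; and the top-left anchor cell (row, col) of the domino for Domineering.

PV length from [X.XOO/.....]: 1 ply

p1 X@[X.XOO/.....]: (0,1)[XXXOO/.....]+1* (1,0)[X.XOO/X....]+0 (1,1)[X.XOO/.X...]+1 (1,2)[X.XOO/..X..]+1 (1,3)[X.XOO/...X.]+1 (1,4)[X.XOO/....X]+0
p2 O@[XXXOO/.....] terminal -1; root [X.XOO/.....] d6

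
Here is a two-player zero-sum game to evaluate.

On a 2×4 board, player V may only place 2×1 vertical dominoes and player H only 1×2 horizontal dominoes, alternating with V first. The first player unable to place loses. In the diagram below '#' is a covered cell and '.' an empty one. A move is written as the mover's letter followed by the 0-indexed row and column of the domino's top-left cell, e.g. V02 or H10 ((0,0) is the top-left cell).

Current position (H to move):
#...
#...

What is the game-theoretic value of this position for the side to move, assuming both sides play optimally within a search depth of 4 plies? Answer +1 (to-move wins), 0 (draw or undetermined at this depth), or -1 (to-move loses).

value(#.../#..., H) = +1

p1 H@[#.../#...]: H01[###./#...]+1* H02[#.##/#...]+1 H11[#.../###.]+1 H12[#.../#.##]+1
p2 V@[###./#...]: V03[####/#..#]-1*
p3 H@[####/#..#]: H11[####/####]+1*
p4 V@[####/####] terminal -1; root [#.../#...] d4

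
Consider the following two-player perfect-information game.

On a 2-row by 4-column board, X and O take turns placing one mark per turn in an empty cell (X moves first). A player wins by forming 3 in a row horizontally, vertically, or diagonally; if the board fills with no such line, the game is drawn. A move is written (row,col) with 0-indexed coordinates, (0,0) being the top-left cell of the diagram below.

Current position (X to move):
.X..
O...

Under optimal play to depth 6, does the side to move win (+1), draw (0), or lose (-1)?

value(.X../O..., X) = +1

ply 1, X at .X../O... | (0,0)=+0→XX../O...; (0,2)=+1→.XX./O...*; (0,3)=+0→.X.X/O...; (1,1)=+0→.X../OX..; (1,2)=+0→.X../O.X.; (1,3)=+0→.X../O..X
ply 2, O at .XX./O... | (0,0)=-1→OXX./O...*; (0,3)=-1→.XXO/O...; (1,1)=-1→.XX./OO..; (1,2)=-1→.XX./O.O.; (1,3)=-1→.XX./O..O
ply 3, X at OXX./O... | (0,3)=+1→OXXX/O...*; (1,1)=+0→OXX./OX..; (1,2)=+0→OXX./O.X.; (1,3)=+0→OXX./O..X
ply 4: OXXX/O... is terminal -1 (O); from .X../O... depth 6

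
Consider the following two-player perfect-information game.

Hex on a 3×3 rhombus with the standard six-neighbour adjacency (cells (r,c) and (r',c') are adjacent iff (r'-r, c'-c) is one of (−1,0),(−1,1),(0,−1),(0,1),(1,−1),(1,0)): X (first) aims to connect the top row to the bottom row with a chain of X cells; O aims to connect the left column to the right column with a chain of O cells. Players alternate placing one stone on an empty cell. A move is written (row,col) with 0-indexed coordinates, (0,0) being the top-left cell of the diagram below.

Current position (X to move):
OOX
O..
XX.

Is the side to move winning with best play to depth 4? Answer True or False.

X winning at [OOX/O../XX.]: True

[OOX/O../XX.] X move#1: (1,1):+1/OOX/OX./XX.*, (1,2):+1/OOX/O.X/XX., (2,2):+1/OOX/O../XXX
[OOX/OX./XX.] end (terminal -1, O#2); searched OOX/O../XX. to 4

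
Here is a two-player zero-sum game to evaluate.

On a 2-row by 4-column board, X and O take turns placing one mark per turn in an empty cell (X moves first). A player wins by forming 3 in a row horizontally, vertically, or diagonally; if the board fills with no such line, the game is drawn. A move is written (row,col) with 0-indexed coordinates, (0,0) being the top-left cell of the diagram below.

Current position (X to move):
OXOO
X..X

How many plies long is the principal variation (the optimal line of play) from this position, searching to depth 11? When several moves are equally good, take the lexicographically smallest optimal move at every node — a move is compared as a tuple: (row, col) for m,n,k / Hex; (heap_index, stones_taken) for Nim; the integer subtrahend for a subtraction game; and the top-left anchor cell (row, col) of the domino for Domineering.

PV length from [OXOO/X..X]: 2 plies

[OXOO/X..X] X move#1: (1,1):+0/OXOO/XX.X*, (1,2):+0/OXOO/X.XX
[OXOO/XX.X] O move#2: (1,2):+0/OXOO/XXOX*
[OXOO/XXOX] end (terminal +0, X#3); searched OXOO/X..X to 11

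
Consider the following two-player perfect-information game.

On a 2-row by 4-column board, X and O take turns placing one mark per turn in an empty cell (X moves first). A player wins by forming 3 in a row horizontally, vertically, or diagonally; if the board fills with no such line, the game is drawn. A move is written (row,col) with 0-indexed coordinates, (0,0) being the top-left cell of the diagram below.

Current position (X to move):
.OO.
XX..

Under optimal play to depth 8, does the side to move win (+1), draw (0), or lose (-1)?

p1 X@[.OO./XX..]: (0,0)[XOO./XX..]-1 (0,3)[.OOX/XX..]-1 (1,2)[.OO./XXX.]+1* (1,3)[.OO./XX.X]-1
p2 O@[.OO./XXX.] terminal -1; root [.OO./XX..] d8

value(.OO./XX.., X) = +1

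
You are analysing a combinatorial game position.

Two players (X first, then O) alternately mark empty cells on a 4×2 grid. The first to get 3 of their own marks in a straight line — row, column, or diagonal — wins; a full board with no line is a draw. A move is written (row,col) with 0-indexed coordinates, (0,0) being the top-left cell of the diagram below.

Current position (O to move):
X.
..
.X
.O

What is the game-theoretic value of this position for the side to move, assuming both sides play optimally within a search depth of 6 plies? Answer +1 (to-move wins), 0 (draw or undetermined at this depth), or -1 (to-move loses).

[X./../.X/.O] O move#1: (0,1):+0/XO/../.X/.O*, (1,0):+0/X./O./.X/.O, (1,1):+0/X./.O/.X/.O, (2,0):+0/X./../OX/.O, (3,0):+0/X./../.X/OO
[XO/../.X/.O] X move#2: (1,0):+0/XO/X./.X/.O*, (1,1):+0/XO/.X/.X/.O, (2,0):+0/XO/../XX/.O, (3,0):+0/XO/../.X/XO
[XO/X./.X/.O] O move#3: (1,1):-1/XO/XO/.X/.O, (2,0):+0/XO/X./OX/.O*, (3,0):-1/XO/X./.X/OO
[XO/X./OX/.O] X move#4: (1,1):+0/XO/XX/OX/.O*, (3,0):+0/XO/X./OX/XO
[XO/XX/OX/.O] O move#5: (3,0):+0/XO/XX/OX/OO*
[XO/XX/OX/OO] end (terminal +0, X#6); searched X./../.X/.O to 6

value(X./../.X/.O, O) = 0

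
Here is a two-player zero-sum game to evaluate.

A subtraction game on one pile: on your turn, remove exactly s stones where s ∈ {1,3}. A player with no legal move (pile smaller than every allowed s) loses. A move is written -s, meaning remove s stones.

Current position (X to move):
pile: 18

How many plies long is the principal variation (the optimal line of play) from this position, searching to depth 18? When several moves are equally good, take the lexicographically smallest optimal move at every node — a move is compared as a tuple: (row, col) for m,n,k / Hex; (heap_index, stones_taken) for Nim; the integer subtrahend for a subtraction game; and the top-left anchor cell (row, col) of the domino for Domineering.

PV length from [18]: 18 plies

ply 1, X at 18 | -1=-1→17*; -3=-1→15
ply 2, O at 17 | -1=+1→16*; -3=+1→14
ply 3, X at 16 | -1=-1→15*; -3=-1→13
ply 4, O at 15 | -1=+1→14*; -3=+1→12
ply 5, X at 14 | -1=-1→13*; -3=-1→11
ply 6, O at 13 | -1=+1→12*; -3=+1→10
ply 7, X at 12 | -1=-1→11*; -3=-1→9
ply 8, O at 11 | -1=+1→10*; -3=+1→8
ply 9, X at 10 | -1=-1→9*; -3=-1→7
ply 10, O at 9 | -1=+1→8*; -3=+1→6
ply 11, X at 8 | -1=-1→7*; -3=-1→5
ply 12, O at 7 | -1=+1→6*; -3=+1→4
ply 13, X at 6 | -1=-1→5*; -3=-1→3
ply 14, O at 5 | -1=+1→4*; -3=+1→2
ply 15, X at 4 | -1=-1→3*; -3=-1→1
ply 16, O at 3 | -1=+1→2*; -3=+1→0
ply 17, X at 2 | -1=-1→1*
ply 18, O at 1 | -1=+1→0*
ply 19: 0 is terminal -1 (X); from 18 depth 18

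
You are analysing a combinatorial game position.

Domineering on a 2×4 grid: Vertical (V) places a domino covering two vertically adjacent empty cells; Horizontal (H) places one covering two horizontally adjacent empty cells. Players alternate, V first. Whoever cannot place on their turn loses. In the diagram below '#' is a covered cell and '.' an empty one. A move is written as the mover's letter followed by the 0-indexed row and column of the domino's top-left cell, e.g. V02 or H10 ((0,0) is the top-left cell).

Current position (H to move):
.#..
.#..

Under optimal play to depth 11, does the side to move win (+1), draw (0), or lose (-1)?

value(.#../.#.., H) = +1

[.#../.#..] H move#1: H02:+1/.###/.#..*, H12:+1/.#../.###
[.###/.#..] V move#2: V00:-1/####/##..*
[####/##..] H move#3: H12:+1/####/####*
[####/####] end (terminal -1, V#4); searched .#../.#.. to 11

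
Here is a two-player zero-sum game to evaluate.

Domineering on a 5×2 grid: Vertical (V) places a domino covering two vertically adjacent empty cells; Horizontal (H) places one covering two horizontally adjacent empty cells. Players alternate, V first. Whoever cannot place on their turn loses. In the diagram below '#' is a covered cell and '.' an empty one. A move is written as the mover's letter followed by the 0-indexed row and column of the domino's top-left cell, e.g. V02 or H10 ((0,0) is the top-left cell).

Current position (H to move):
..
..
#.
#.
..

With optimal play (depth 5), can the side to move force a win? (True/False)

H winning at [../../#./#./..]: True

ply 1, H at ../../#./#./.. | H00=+1→##/../#./#./..*; H10=+1→../##/#./#./..; H40=-1→../../#./#./##
ply 2, V at ##/../#./#./.. | V11=-1→##/.#/##/#./..*; V21=-1→##/../##/##/..; V31=-1→##/../#./##/.#
ply 3, H at ##/.#/##/#./.. | H40=+1→##/.#/##/#./##*
ply 4: ##/.#/##/#./## is terminal -1 (V); from ../../#./#./.. depth 5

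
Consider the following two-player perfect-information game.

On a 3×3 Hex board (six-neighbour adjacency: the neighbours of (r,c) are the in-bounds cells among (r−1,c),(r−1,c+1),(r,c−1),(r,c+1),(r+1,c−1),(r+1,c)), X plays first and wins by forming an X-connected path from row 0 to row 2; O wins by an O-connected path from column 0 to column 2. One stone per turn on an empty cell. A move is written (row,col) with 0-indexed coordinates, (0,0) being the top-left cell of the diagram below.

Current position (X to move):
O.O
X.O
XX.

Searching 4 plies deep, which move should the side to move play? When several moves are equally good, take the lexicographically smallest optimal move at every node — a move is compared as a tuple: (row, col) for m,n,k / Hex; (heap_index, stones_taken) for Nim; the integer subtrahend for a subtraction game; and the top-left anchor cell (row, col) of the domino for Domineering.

[O.O/X.O/XX.] X move#1: (0,1):+1/OXO/X.O/XX.*, (1,1):-1/O.O/XXO/XX., (2,2):-1/O.O/X.O/XXX
[OXO/X.O/XX.] end (terminal -1, O#2); searched O.O/X.O/XX. to 4

X's best at [O.O/X.O/XX.]: (0,1)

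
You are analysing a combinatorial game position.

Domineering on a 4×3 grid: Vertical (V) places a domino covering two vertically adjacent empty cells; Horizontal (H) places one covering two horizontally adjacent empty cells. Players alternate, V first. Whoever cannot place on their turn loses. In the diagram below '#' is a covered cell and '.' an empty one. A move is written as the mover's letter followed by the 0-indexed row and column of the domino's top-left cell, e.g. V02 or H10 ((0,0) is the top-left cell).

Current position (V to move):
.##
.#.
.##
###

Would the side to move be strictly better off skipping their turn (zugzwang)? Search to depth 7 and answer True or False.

ply 1, V at .##/.#./.##/### | V00=+1→###/##./.##/###*; V10=+1→.##/##./###/###
ply 2: ###/##./.##/### is terminal -1 (H); from .##/.#./.##/### depth 7
pass branch (H moves first from the same position):
  | ply 1: .##/.#./.##/### is terminal -1 (H); from .##/.#./.##/### depth 7
V moving scores +1; V passing scores +1

zugzwang(.##/.#./.##/###, V) = False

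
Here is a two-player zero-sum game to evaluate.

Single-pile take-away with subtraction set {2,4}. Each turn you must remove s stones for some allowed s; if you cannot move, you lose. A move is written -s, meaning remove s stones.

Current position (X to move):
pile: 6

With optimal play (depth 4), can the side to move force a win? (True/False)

X winning at [6]: False

[6] X move#1: -2:-1/4*, -4:-1/2
[4] O move#2: -2:-1/2, -4:+1/0*
[0] end (terminal -1, X#3); searched 6 to 4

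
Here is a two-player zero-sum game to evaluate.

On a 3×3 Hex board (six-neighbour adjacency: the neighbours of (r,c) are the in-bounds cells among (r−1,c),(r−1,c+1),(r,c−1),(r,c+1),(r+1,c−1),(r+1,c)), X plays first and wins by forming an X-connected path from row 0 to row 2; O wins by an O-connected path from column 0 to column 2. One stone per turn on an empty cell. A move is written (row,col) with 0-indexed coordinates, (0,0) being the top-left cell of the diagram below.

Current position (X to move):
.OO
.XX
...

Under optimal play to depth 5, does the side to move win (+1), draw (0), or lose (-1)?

[.OO/.XX/...] X move#1: (0,0):-1/XOO/.XX/...*, (1,0):-1/.OO/XXX/..., (2,0):-1/.OO/.XX/X.., (2,1):-1/.OO/.XX/.X., (2,2):-1/.OO/.XX/..X
[XOO/.XX/...] O move#2: (1,0):+1/XOO/OXX/...*, (2,0):-1/XOO/.XX/O.., (2,1):-1/XOO/.XX/.O., (2,2):-1/XOO/.XX/..O
[XOO/OXX/...] end (terminal -1, X#3); searched .OO/.XX/... to 5

value(.OO/.XX/..., X) = -1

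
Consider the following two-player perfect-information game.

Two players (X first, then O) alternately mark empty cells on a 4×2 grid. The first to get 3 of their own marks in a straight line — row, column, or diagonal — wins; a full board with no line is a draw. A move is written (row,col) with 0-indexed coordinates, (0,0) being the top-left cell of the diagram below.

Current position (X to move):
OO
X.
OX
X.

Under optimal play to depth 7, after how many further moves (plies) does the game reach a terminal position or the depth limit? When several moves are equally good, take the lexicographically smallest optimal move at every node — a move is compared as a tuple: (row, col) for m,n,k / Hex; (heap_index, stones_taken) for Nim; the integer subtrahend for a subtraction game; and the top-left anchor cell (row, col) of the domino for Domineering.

PV length from [OO/X./OX/X.]: 2 plies

ply 1, X at OO/X./OX/X. | (1,1)=+0→OO/XX/OX/X.*; (3,1)=+0→OO/X./OX/XX
ply 2, O at OO/XX/OX/X. | (3,1)=+0→OO/XX/OX/XO*
ply 3: OO/XX/OX/XO is terminal +0 (X); from OO/X./OX/X. depth 7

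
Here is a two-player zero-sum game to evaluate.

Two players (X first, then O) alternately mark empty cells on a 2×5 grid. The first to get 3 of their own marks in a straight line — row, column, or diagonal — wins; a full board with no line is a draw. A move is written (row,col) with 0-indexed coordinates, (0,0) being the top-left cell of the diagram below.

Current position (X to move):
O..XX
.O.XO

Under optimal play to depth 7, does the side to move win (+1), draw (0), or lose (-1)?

value(O..XX/.O.XO, X) = +1

ply 1, X at O..XX/.O.XO | (0,1)=+0→OX.XX/.O.XO; (0,2)=+1→O.XXX/.O.XO*; (1,0)=+0→O..XX/XO.XO; (1,2)=+0→O..XX/.OXXO
ply 2: O.XXX/.O.XO is terminal -1 (O); from O..XX/.O.XO depth 7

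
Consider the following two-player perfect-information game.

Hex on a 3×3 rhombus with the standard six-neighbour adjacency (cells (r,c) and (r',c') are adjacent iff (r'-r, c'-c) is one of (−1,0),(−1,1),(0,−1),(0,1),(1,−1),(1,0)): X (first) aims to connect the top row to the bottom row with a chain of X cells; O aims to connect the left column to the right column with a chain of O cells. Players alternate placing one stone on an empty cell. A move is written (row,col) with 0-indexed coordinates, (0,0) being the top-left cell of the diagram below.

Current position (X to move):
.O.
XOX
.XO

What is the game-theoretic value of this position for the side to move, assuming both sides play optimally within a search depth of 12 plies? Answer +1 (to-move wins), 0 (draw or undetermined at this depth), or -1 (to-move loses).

p1 X@[.O./XOX/.XO]: (0,0)[XO./XOX/.XO]+1* (0,2)[.OX/XOX/.XO]+1 (2,0)[.O./XOX/XXO]+1
p2 O@[XO./XOX/.XO]: (0,2)[XOO/XOX/.XO]-1* (2,0)[XO./XOX/OXO]-1
p3 X@[XOO/XOX/.XO]: (2,0)[XOO/XOX/XXO]+1*
p4 O@[XOO/XOX/XXO] terminal -1; root [.O./XOX/.XO] d12

value(.O./XOX/.XO, X) = +1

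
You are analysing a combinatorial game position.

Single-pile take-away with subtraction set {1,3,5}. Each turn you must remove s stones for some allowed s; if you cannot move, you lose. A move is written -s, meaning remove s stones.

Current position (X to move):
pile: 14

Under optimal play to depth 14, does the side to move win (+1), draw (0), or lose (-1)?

[14] X move#1: -1:-1/13*, -3:-1/11, -5:-1/9
[13] O move#2: -1:+1/12*, -3:+1/10, -5:+1/8
[12] X move#3: -1:-1/11*, -3:-1/9, -5:-1/7
[11] O move#4: -1:+1/10*, -3:+1/8, -5:+1/6
[10] X move#5: -1:-1/9*, -3:-1/7, -5:-1/5
[9] O move#6: -1:+1/8*, -3:+1/6, -5:+1/4
[8] X move#7: -1:-1/7*, -3:-1/5, -5:-1/3
[7] O move#8: -1:+1/6*, -3:+1/4, -5:+1/2
[6] X move#9: -1:-1/5*, -3:-1/3, -5:-1/1
[5] O move#10: -1:+1/4*, -3:+1/2, -5:+1/0
[4] X move#11: -1:-1/3*, -3:-1/1
[3] O move#12: -1:+1/2*, -3:+1/0
[2] X move#13: -1:-1/1*
[1] O move#14: -1:+1/0*
[0] end (terminal -1, X#15); searched 14 to 14

value(14, X) = -1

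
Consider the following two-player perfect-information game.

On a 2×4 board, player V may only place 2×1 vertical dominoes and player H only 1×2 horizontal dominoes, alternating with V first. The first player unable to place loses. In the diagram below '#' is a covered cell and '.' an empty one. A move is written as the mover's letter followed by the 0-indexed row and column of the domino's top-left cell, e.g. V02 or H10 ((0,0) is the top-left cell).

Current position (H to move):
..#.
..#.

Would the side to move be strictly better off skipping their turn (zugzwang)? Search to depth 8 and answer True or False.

p1 H@[..#./..#.]: H00[###./..#.]+1* H10[..#./###.]+1
p2 V@[###./..#.]: V03[####/..##]-1*
p3 H@[####/..##]: H10[####/####]+1*
p4 V@[####/####] terminal -1; root [..#./..#.] d8
if H skipped the turn, V would face:
~ p1 V@[..#./..#.]: V00[#.#./#.#.]+1* V01[.##./.##.]+1 V03[..##/..##]-1
~ p2 H@[#.#./#.#.] terminal -1; root [..#./..#.] d8
compare (H): move=+1 vs pass=-1

zugzwang(..#./..#., H) = False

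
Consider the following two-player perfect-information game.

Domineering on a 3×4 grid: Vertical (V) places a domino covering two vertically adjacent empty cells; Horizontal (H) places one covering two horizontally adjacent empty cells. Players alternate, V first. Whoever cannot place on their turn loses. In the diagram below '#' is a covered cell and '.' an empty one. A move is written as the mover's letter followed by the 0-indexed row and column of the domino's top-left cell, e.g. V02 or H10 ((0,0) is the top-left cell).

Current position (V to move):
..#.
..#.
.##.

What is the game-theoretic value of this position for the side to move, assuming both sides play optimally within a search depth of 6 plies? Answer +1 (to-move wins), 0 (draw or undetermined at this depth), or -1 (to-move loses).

value(..#./..#./.##., V) = +1

ply 1, V at ..#./..#./.##. | V00=+1→#.#./#.#./.##.*; V01=+1→.##./.##./.##.; V03=-1→..##/..##/.##.; V10=+1→..#./#.#./###.; V13=-1→..#./..##/.###
ply 2: #.#./#.#./.##. is terminal -1 (H); from ..#./..#./.##. depth 6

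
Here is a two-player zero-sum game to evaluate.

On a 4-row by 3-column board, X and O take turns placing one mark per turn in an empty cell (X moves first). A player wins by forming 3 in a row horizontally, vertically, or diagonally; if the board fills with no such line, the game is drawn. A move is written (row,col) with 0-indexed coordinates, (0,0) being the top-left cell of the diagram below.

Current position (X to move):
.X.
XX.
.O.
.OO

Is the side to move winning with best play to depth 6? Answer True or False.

X winning at [.X./XX./.O./.OO]: True

[.X./XX./.O./.OO] X move#1: (0,0):-1/XX./XX./.O./.OO, (0,2):-1/.XX/XX./.O./.OO, (1,2):+1/.X./XXX/.O./.OO*, (2,0):-1/.X./XX./XO./.OO, (2,2):-1/.X./XX./.OX/.OO, (3,0):+1/.X./XX./.O./XOO
[.X./XXX/.O./.OO] end (terminal -1, O#2); searched .X./XX./.O./.OO to 6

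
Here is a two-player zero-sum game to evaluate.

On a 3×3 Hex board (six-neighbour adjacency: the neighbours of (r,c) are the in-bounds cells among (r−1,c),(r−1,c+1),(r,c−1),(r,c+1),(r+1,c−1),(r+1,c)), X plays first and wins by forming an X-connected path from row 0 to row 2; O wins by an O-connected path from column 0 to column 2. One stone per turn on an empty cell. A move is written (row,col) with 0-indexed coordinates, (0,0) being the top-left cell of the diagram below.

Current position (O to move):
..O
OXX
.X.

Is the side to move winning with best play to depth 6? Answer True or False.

ply 1, O at ..O/OXX/.X. | (0,0)=-1→O.O/OXX/.X.; (0,1)=+1→.OO/OXX/.X.*; (2,0)=-1→..O/OXX/OX.; (2,2)=-1→..O/OXX/.XO
ply 2: .OO/OXX/.X. is terminal -1 (X); from ..O/OXX/.X. depth 6

O winning at [..O/OXX/.X.]: True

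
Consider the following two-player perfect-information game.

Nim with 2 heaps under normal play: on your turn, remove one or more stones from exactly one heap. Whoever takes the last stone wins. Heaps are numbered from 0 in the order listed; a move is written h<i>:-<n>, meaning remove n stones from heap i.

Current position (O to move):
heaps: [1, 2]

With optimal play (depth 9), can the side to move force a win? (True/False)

[(1,2)] O move#1: h0:-1:-1/(0,2), h1:-1:+1/(1,1)*, h1:-2:-1/(1,0)
[(1,1)] X move#2: h0:-1:-1/(0,1)*, h1:-1:-1/(1,0)
[(0,1)] O move#3: h1:-1:+1/(0,0)*
[(0,0)] end (terminal -1, X#4); searched (1,2) to 9

O winning at [(1,2)]: True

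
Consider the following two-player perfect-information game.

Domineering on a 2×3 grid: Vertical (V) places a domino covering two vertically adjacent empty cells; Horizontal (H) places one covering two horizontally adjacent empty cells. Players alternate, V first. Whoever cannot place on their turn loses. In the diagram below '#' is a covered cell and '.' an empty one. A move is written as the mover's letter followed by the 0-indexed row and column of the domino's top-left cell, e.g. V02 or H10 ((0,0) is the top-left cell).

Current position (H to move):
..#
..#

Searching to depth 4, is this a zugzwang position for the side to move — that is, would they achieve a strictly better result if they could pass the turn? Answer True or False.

[..#/..#] H move#1: H00:+1/###/..#*, H10:+1/..#/###
[###/..#] end (terminal -1, V#2); searched ..#/..# to 4
suppose H passes — search the same position with V to move:
pass> [..#/..#] V move#1: V00:+1/#.#/#.#*, V01:+1/.##/.##
pass> [#.#/#.#] end (terminal -1, H#2); searched ..#/..# to 4
for H: play +1, pass -1

zugzwang(..#/..#, H) = False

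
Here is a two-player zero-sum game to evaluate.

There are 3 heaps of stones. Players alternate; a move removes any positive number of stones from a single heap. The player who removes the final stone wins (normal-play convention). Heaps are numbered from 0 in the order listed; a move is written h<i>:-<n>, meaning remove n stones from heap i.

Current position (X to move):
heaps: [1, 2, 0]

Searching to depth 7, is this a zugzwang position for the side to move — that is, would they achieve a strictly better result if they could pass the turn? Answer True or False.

zugzwang((1,2,0), X) = False

ply 1, X at (1,2,0) | h0:-1=-1→(0,2,0); h1:-1=+1→(1,1,0)*; h1:-2=-1→(1,0,0)
ply 2, O at (1,1,0) | h0:-1=-1→(0,1,0)*; h1:-1=-1→(1,0,0)
ply 3, X at (0,1,0) | h1:-1=+1→(0,0,0)*
ply 4: (0,0,0) is terminal -1 (O); from (1,2,0) depth 7
if X skipped the turn, O would face:
~ ply 1, O at (1,2,0) | h0:-1=-1→(0,2,0); h1:-1=+1→(1,1,0)*; h1:-2=-1→(1,0,0)
~ ply 2, X at (1,1,0) | h0:-1=-1→(0,1,0)*; h1:-1=-1→(1,0,0)
~ ply 3, O at (0,1,0) | h1:-1=+1→(0,0,0)*
~ ply 4: (0,0,0) is terminal -1 (X); from (1,2,0) depth 7
compare (X): move=+1 vs pass=-1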